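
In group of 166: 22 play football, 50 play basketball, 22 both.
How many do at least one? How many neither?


|A∪B| = 22+50-22 = 50
Neither = 166-50 = 116

At least one: 50; Neither: 116


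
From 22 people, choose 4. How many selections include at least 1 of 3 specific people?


Complement: C(22,4) - C(19,4) = 7315 - 3876 = 3439

3439


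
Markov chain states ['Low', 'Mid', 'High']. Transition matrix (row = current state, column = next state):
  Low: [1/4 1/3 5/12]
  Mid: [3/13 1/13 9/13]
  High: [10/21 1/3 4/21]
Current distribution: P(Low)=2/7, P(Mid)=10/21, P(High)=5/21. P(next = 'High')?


P(next=High) = Σᵢ P(now=i)×P(i→High)
= 2/7×5/12 + 10/21×9/13 + 5/21×4/21
= 5/42 + 30/91 + 20/441 = 5665/11466

P = 5665/11466 ≈ 0.4941


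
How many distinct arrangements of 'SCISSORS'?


Letters: 8, freq: {'S': 4, 'C': 1, 'I': 1, 'O': 1, 'R': 1}
8!/(4!×1!×1!×1!×1!) = 40320/24 = 1680

1680


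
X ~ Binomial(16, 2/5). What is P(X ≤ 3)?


P(X ≤ 3) = Σ P(X=i) for i=0..3
P(X=0) = 43046721/152587890625
P(X=1) = 459165024/152587890625
P(X=2) = 459165024/30517578125
P(X=3) = 1428513408/30517578125
Sum = 1988120781/30517578125

P(X ≤ 3) = 1988120781/30517578125 ≈ 6.51%


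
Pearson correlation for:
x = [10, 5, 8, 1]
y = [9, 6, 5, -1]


n=4, Σx=24, Σy=19, Σxy=159, Σx²=190, Σy²=143
r = (4×159 - 24×19)/√((4×190 - 24²)(4×143 - 19²))
= 180/√(184×211) = 180/√38824 ≈ 180/197.0381 ≈ 0.9135

r ≈ 0.9135


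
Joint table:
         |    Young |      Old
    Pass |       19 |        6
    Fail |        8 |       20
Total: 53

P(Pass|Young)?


P(Pass|Young) = 19/(19+8) = 19/27

P = 19/27 ≈ 70.37%


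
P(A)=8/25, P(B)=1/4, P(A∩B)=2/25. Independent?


P(A)×P(B) = 2/25
P(A∩B) = 2/25
Equal ✓ → Independent

Yes, independent


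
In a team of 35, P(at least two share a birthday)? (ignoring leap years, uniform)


P(all different) = Π(365-i)/365 for i=0..34
= 0.185617
P(match) = 1 - 0.185617 = 0.814383

P ≈ 0.8144 ≈ 81.44%


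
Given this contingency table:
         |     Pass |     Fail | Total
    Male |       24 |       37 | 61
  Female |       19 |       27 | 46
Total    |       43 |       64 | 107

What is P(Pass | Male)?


P(Pass | Male) = 24/(24+37) = 24/61

P(Pass|Male) = 24/61 ≈ 39.34%


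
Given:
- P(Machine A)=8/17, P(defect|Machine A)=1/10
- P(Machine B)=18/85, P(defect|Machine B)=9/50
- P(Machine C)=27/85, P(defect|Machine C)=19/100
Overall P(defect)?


P(B) = Σ P(B|Aᵢ)×P(Aᵢ)
  1/10×8/17 = 4/85
  9/50×18/85 = 81/2125
  19/100×27/85 = 513/8500
Sum = 1237/8500

P(defect) = 1237/8500 ≈ 14.55%


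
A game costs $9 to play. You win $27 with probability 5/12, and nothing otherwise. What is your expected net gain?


E[gain] = (27-9)×5/12 + (-9)×7/12
= 15/2 - 21/4 = 9/4

Expected net gain = $9/4 ≈ $2.25


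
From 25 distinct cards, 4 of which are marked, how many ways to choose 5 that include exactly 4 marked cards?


Choose 4 of the 4 marked cards and 1 of the other 21 cards:
C(4,4)×C(21,1) = 1×21 = 21

21


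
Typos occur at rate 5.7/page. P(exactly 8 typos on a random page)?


Poisson(λ=5.7): P(X=8) = e^(-λ)×λ^k/k!
= e^(-5.7) × 5.7^8 / 8!
≈ 0.003345965457 × 1114291.57112 / 40320 ≈ 0.092470

P(X=8) ≈ 0.092470 ≈ 9.25%


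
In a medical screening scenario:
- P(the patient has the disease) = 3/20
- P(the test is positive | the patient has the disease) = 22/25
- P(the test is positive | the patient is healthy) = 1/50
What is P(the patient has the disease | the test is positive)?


Using Bayes' theorem:
P(A|B) = P(B|A)·P(A) / P(B)

P(the test is positive) = 22/25 × 3/20 + 1/50 × 17/20
= 33/250 + 17/1000 = 149/1000

P(the patient has the disease|the test is positive) = (33/250) / (149/1000) = 132/149

P(the patient has the disease|the test is positive) = 132/149 ≈ 88.59%


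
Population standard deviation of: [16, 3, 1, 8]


Mean = 28/4 = 7
  (16-7)²=81
  (3-7)²=16
  (1-7)²=36
  (8-7)²=1
Σ(x-μ)² = 134
σ² = 134/4 = 67/2

σ = √(67/2) ≈ 5.7879


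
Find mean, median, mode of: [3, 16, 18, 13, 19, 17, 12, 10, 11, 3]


Sorted: [3, 3, 10, 11, 12, 13, 16, 17, 18, 19]
Mean = 122/10 = 61/5
Median = 25/2
Freq: {3: 2, 16: 1, 18: 1, 13: 1, 19: 1, 17: 1, 12: 1, 10: 1, 11: 1}
Mode: [3]

Mean=61/5, Median=25/2, Mode=3


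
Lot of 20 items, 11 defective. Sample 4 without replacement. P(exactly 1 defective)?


Hypergeometric: C(11,1)×C(9,3)/C(20,4)
= 11×84/4845 = 308/1615

P(X=1) = 308/1615 ≈ 19.07%


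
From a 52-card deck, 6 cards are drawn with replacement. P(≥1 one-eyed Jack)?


P(not a one-eyed Jack) = 50/52 = 25/26
P(none in 6 draws) = (25/26)^6 = 244140625/308915776
P(≥1 one-eyed Jack) = 1 - 244140625/308915776 = 64775151/308915776

P = 64775151/308915776 ≈ 20.97%


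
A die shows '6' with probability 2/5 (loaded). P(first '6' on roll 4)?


Geometric: P(X=4) = (1-p)^(k-1)×p = (3/5)^3×2/5 = 54/625

P(X=4) = 54/625 ≈ 8.64%


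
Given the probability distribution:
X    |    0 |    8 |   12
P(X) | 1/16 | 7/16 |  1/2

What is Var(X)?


E[X] = 19/2
E[X²] = 100
Var(X) = E[X²] - (E[X])² = 100 - 361/4 = 39/4

Var(X) = 39/4 ≈ 9.7500


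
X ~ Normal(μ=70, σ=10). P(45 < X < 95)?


z₁=(45-70)/10=-2.5, z₂=(95-70)/10=2.5
P = Φ(2.5) - Φ(-2.5) = 0.993790 - 0.006210 = 0.987580 ≈ 0.9876

P(45 < X < 95) ≈ 0.9876


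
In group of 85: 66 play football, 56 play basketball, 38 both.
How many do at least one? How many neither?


|A∪B| = 66+56-38 = 84
Neither = 85-84 = 1

At least one: 84; Neither: 1


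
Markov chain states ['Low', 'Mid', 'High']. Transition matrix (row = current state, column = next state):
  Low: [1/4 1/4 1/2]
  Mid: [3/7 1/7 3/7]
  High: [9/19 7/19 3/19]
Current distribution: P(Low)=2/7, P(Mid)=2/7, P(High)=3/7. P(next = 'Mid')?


P(next=Mid) = Σᵢ P(now=i)×P(i→Mid)
= 2/7×1/4 + 2/7×1/7 + 3/7×7/19
= 1/14 + 2/49 + 3/19 = 503/1862

P = 503/1862 ≈ 0.2701


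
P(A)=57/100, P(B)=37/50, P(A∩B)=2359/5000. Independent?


P(A)×P(B) = 2109/5000
P(A∩B) = 2359/5000
Not equal → NOT independent

No, not independent


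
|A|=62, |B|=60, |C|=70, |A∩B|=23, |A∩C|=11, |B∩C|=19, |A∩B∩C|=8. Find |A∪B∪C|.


|A∪B∪C| = 62+60+70-23-11-19+8 = 147

|A∪B∪C| = 147


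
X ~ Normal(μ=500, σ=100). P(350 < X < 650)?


z₁=(350-500)/100=-1.5, z₂=(650-500)/100=1.5
P = Φ(1.5) - Φ(-1.5) = 0.933193 - 0.066807 = 0.866386 ≈ 0.8664

P(350 < X < 650) ≈ 0.8664


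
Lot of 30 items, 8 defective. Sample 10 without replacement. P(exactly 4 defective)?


Hypergeometric: C(8,4)×C(22,6)/C(30,10)
= 70×74613/30045015 = 4522/26013

P(X=4) = 4522/26013 ≈ 17.38%


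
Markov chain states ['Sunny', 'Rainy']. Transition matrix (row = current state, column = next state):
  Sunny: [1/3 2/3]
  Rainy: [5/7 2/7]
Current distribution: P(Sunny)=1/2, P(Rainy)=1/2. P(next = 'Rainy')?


P(next=Rainy) = Σᵢ P(now=i)×P(i→Rainy)
= 1/2×2/3 + 1/2×2/7
= 1/3 + 1/7 = 10/21

P = 10/21 ≈ 0.4762


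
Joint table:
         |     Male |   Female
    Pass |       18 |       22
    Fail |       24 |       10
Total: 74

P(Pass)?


P(Pass) = (18+22)/74 = 40/74 = 20/37

P(Pass) = 20/37 ≈ 54.05%


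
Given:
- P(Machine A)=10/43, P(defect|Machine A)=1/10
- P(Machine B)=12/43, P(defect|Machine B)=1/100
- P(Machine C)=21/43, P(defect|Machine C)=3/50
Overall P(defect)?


P(B) = Σ P(B|Aᵢ)×P(Aᵢ)
  1/10×10/43 = 1/43
  1/100×12/43 = 3/1075
  3/50×21/43 = 63/2150
Sum = 119/2150

P(defect) = 119/2150 ≈ 5.53%


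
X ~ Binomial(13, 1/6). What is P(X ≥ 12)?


P(X ≥ 12) = Σ P(X=i) for i=12..13
P(X=12) = 65/13060694016
P(X=13) = 1/13060694016
Sum = 11/2176782336

P(X ≥ 12) = 11/2176782336 ≈ 0.00%


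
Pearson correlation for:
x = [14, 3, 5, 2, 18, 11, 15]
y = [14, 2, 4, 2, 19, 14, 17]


n=7, Σx=68, Σy=72, Σxy=977, Σx²=904, Σy²=1066
r = (7×977 - 68×72)/√((7×904 - 68²)(7×1066 - 72²))
= 1943/√(1704×2278) = 1943/√3881712 ≈ 1943/1970.2061 ≈ 0.9862

r ≈ 0.9862


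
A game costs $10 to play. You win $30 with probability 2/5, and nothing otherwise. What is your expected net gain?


E[gain] = (30-10)×2/5 + (-10)×3/5
= 8 - 6 = 2

Expected net gain = $2 ≈ $2.00


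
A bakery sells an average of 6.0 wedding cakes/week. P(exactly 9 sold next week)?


Poisson(λ=6.0): P(X=9) = e^(-λ)×λ^k/k!
= e^(-6.0) × 6.0^9 / 9!
≈ 0.002478752177 × 10077696 / 362880 ≈ 0.068838

P(X=9) ≈ 0.068838 ≈ 6.88%


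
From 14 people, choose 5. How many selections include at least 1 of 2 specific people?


Complement: C(14,5) - C(12,5) = 2002 - 792 = 1210

1210


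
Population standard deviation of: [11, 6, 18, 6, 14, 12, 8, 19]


Mean = 94/8 = 47/4
  (11-47/4)²=9/16
  (6-47/4)²=529/16
  (18-47/4)²=625/16
  (6-47/4)²=529/16
  (14-47/4)²=81/16
  (12-47/4)²=1/16
  (8-47/4)²=225/16
  (19-47/4)²=841/16
Σ(x-μ)² = 355/2
σ² = (355/2)/8 = 355/16

σ = √(355/16) ≈ 4.7104


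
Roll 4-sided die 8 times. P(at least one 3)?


P(no 3)^8 = (3/4)^8 = 6561/65536
P(≥1) = 1 - 6561/65536 = 58975/65536

P = 58975/65536 ≈ 89.99%


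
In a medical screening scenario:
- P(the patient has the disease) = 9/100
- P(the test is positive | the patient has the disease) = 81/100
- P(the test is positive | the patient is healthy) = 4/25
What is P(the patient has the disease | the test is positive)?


Using Bayes' theorem:
P(A|B) = P(B|A)·P(A) / P(B)

P(the test is positive) = 81/100 × 9/100 + 4/25 × 91/100
= 729/10000 + 91/625 = 437/2000

P(the patient has the disease|the test is positive) = (729/10000) / (437/2000) = 729/2185

P(the patient has the disease|the test is positive) = 729/2185 ≈ 33.36%


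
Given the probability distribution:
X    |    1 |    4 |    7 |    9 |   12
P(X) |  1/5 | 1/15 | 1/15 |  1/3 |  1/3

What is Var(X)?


E[X] = 119/15
E[X²] = 1193/15
Var(X) = E[X²] - (E[X])² = 1193/15 - 14161/225 = 3734/225

Var(X) = 3734/225 ≈ 16.5956


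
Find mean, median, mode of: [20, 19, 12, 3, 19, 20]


Sorted: [3, 12, 19, 19, 20, 20]
Mean = 93/6 = 31/2
Median = 19
Freq: {20: 2, 19: 2, 12: 1, 3: 1}
Mode: [19, 20]

Mean=31/2, Median=19, Mode=[19, 20]


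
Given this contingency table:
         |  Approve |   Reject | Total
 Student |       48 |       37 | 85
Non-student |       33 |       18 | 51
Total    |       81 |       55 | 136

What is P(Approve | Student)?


P(Approve | Student) = 48/(48+37) = 48/85

P(Approve|Student) = 48/85 ≈ 56.47%


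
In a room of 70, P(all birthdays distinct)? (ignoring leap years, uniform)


P(all different) = Π(365-i)/365 for i=0..69
= (365/365)×(364/365)×...×(296/365)
= 0.000840

P ≈ 0.0008 ≈ 0.08%


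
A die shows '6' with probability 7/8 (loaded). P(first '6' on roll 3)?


Geometric: P(X=3) = (1-p)^(k-1)×p = (1/8)^2×7/8 = 7/512

P(X=3) = 7/512 ≈ 1.37%


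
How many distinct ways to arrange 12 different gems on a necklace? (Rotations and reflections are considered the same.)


Free circular arrangements: rotations and reflections both identified.
(n-1)!/2 = 11!/2 = 39916800/2 = 19958400

19958400


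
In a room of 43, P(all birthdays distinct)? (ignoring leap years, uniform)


P(all different) = Π(365-i)/365 for i=0..42
= (365/365)×(364/365)×...×(323/365)
= 0.076077

P ≈ 0.0761 ≈ 7.61%


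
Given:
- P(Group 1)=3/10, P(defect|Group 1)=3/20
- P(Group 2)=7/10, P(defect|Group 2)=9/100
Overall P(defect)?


P(B) = Σ P(B|Aᵢ)×P(Aᵢ)
  3/20×3/10 = 9/200
  9/100×7/10 = 63/1000
Sum = 27/250

P(defect) = 27/250 ≈ 10.80%


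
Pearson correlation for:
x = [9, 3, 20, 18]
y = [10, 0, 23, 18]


n=4, Σx=50, Σy=51, Σxy=874, Σx²=814, Σy²=953
r = (4×874 - 50×51)/√((4×814 - 50²)(4×953 - 51²))
= 946/√(756×1211) = 946/√915516 ≈ 946/956.8260 ≈ 0.9887

r ≈ 0.9887


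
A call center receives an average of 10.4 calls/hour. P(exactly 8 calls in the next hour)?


Poisson(λ=10.4): P(X=8) = e^(-λ)×λ^k/k!
= e^(-10.4) × 10.4^8 / 8!
≈ 3.043248301e-05 × 136856905.041 / 40320 ≈ 0.103296

P(X=8) ≈ 0.103296 ≈ 10.33%


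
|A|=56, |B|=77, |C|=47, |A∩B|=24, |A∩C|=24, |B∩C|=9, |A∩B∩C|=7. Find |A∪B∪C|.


|A∪B∪C| = 56+77+47-24-24-9+7 = 130

|A∪B∪C| = 130


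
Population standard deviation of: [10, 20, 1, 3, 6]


Mean = 40/5 = 8
  (10-8)²=4
  (20-8)²=144
  (1-8)²=49
  (3-8)²=25
  (6-8)²=4
Σ(x-μ)² = 226
σ² = 226/5

σ = √(226/5) ≈ 6.7231


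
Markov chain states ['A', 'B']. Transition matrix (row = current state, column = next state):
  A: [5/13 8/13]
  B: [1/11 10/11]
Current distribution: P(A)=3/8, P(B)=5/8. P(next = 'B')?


P(next=B) = Σᵢ P(now=i)×P(i→B)
= 3/8×8/13 + 5/8×10/11
= 3/13 + 25/44 = 457/572

P = 457/572 ≈ 0.7990


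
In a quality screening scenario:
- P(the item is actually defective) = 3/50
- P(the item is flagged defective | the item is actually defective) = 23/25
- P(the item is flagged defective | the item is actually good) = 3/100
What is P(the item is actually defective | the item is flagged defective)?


Using Bayes' theorem:
P(A|B) = P(B|A)·P(A) / P(B)

P(the item is flagged defective) = 23/25 × 3/50 + 3/100 × 47/50
= 69/1250 + 141/5000 = 417/5000

P(the item is actually defective|the item is flagged defective) = (69/1250) / (417/5000) = 92/139

P(the item is actually defective|the item is flagged defective) = 92/139 ≈ 66.19%


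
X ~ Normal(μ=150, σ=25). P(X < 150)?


z = (150-150)/25 = 0.0
P(Z < 0.0) = 0.5000

P(X < 150) ≈ 0.5000


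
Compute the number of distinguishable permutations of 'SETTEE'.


Letters: 6, freq: {'S': 1, 'E': 3, 'T': 2}
6!/(1!×3!×2!) = 720/12 = 60

60


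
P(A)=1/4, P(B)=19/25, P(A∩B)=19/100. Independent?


P(A)×P(B) = 19/100
P(A∩B) = 19/100
Equal ✓ → Independent

Yes, independent


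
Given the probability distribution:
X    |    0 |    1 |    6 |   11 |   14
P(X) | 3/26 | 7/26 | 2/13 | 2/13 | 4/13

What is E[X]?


E[X] = Σ x·P(X=x)
= (0)×(3/26) + (1)×(7/26) + (6)×(2/13) + (11)×(2/13) + (14)×(4/13)
= 187/26

E[X] = 187/26


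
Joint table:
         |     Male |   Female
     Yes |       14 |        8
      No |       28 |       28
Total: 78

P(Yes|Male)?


P(Yes|Male) = 14/(14+28) = 14/42 = 1/3

P = 1/3 ≈ 33.33%


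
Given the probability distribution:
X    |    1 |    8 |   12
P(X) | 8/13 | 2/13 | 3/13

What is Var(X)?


E[X] = 60/13
E[X²] = 568/13
Var(X) = E[X²] - (E[X])² = 568/13 - 3600/169 = 3784/169

Var(X) = 3784/169 ≈ 22.3905


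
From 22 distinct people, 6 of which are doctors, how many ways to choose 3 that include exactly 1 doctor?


Choose 1 of the 6 doctors and 2 of the other 16 people:
C(6,1)×C(16,2) = 6×120 = 720

720


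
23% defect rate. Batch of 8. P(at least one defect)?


P(all good) = (77/100)^8 = 1235736291547681/10000000000000000
P(≥1 defect) = 8764263708452319/10000000000000000

P = 8764263708452319/10000000000000000 ≈ 87.64%


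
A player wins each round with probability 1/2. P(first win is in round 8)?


Geometric: P(X=8) = (1-p)^(k-1)×p = (1/2)^7×1/2 = 1/256

P(X=8) = 1/256 ≈ 0.39%


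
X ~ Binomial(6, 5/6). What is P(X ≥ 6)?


P(X ≥ 6) = Σ P(X=i) for i=6..6
P(X=6) = 15625/46656
Sum = 15625/46656

P(X ≥ 6) = 15625/46656 ≈ 33.49%


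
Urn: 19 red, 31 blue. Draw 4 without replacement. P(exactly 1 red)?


Hypergeometric: C(19,1)×C(31,3)/C(50,4)
= 19×4495/230300 = 17081/46060

P(X=1) = 17081/46060 ≈ 37.08%


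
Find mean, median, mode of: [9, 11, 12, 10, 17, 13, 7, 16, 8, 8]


Sorted: [7, 8, 8, 9, 10, 11, 12, 13, 16, 17]
Mean = 111/10
Median = 21/2
Freq: {9: 1, 11: 1, 12: 1, 10: 1, 17: 1, 13: 1, 7: 1, 16: 1, 8: 2}
Mode: [8]

Mean=111/10, Median=21/2, Mode=8


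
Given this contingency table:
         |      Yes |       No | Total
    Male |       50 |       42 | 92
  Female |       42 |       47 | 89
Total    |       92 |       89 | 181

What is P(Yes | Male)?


P(Yes | Male) = 50/(50+42) = 50/92 = 25/46

P(Yes|Male) = 25/46 ≈ 54.35%


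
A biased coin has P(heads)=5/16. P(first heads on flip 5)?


Geometric: P(X=5) = (1-p)^(k-1)×p = (11/16)^4×5/16 = 73205/1048576

P(X=5) = 73205/1048576 ≈ 6.98%


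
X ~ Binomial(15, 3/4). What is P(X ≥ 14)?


P(X ≥ 14) = Σ P(X=i) for i=14..15
P(X=14) = 71744535/1073741824
P(X=15) = 14348907/1073741824
Sum = 43046721/536870912

P(X ≥ 14) = 43046721/536870912 ≈ 8.02%


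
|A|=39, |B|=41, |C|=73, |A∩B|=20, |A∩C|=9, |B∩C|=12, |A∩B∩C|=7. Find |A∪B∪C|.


|A∪B∪C| = 39+41+73-20-9-12+7 = 119

|A∪B∪C| = 119


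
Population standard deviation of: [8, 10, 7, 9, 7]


Mean = 41/5
  (8-41/5)²=1/25
  (10-41/5)²=81/25
  (7-41/5)²=36/25
  (9-41/5)²=16/25
  (7-41/5)²=36/25
Σ(x-μ)² = 34/5
σ² = (34/5)/5 = 34/25

σ = √(34/25) ≈ 1.1662


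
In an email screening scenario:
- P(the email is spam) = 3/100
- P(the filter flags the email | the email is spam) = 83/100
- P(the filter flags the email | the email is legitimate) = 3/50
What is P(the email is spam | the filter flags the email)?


Using Bayes' theorem:
P(A|B) = P(B|A)·P(A) / P(B)

P(the filter flags the email) = 83/100 × 3/100 + 3/50 × 97/100
= 249/10000 + 291/5000 = 831/10000

P(the email is spam|the filter flags the email) = (249/10000) / (831/10000) = 83/277

P(the email is spam|the filter flags the email) = 83/277 ≈ 29.96%


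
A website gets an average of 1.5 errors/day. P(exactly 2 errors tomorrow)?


Poisson(λ=1.5): P(X=2) = e^(-λ)×λ^k/k!
= e^(-1.5) × 1.5^2 / 2!
≈ 0.2231301601 × 2.25 / 2 ≈ 0.251021

P(X=2) ≈ 0.251021 ≈ 25.10%


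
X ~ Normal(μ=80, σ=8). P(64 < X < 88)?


z₁=(64-80)/8=-2.0, z₂=(88-80)/8=1.0
P = Φ(1.0) - Φ(-2.0) = 0.841345 - 0.022750 = 0.818595 ≈ 0.8186

P(64 < X < 88) ≈ 0.8186


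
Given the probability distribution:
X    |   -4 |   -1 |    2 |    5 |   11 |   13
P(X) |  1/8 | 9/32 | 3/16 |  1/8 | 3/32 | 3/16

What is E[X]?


E[X] = Σ x·P(X=x)
= (-4)×(1/8) + (-1)×(9/32) + (2)×(3/16) + (5)×(1/8) + (11)×(3/32) + (13)×(3/16)
= 59/16

E[X] = 59/16


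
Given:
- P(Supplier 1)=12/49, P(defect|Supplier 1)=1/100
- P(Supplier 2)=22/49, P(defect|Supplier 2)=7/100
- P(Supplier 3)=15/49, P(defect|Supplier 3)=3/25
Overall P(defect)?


P(B) = Σ P(B|Aᵢ)×P(Aᵢ)
  1/100×12/49 = 3/1225
  7/100×22/49 = 11/350
  3/25×15/49 = 9/245
Sum = 173/2450

P(defect) = 173/2450 ≈ 7.06%


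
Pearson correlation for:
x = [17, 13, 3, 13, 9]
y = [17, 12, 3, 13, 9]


n=5, Σx=55, Σy=54, Σxy=704, Σx²=717, Σy²=692
r = (5×704 - 55×54)/√((5×717 - 55²)(5×692 - 54²))
= 550/√(560×544) = 550/√304640 ≈ 550/551.9420 ≈ 0.9965

r ≈ 0.9965


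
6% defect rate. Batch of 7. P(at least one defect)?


P(all good) = (47/50)^7 = 506623120463/781250000000
P(≥1 defect) = 274626879537/781250000000

P = 274626879537/781250000000 ≈ 35.15%


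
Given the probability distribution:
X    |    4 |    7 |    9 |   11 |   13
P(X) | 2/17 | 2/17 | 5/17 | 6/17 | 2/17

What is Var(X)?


E[X] = 159/17
E[X²] = 1599/17
Var(X) = E[X²] - (E[X])² = 1599/17 - 25281/289 = 1902/289

Var(X) = 1902/289 ≈ 6.5813


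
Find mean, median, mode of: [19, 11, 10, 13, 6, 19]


Sorted: [6, 10, 11, 13, 19, 19]
Mean = 78/6 = 13
Median = 12
Freq: {19: 2, 11: 1, 10: 1, 13: 1, 6: 1}
Mode: [19]

Mean=13, Median=12, Mode=19


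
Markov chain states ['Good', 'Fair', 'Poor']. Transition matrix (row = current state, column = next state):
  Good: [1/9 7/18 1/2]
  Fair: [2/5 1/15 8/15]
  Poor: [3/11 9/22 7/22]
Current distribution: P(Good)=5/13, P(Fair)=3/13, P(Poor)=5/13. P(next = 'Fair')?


P(next=Fair) = Σᵢ P(now=i)×P(i→Fair)
= 5/13×7/18 + 3/13×1/15 + 5/13×9/22
= 35/234 + 1/65 + 45/286 = 2074/6435

P = 2074/6435 ≈ 0.3223


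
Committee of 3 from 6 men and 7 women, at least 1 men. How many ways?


Count by #men:
  1M,2W: C(6,1)×C(7,2)=126
  2M,1W: C(6,2)×C(7,1)=105
  3M,0W: C(6,3)×C(7,0)=20
Total = 251

251


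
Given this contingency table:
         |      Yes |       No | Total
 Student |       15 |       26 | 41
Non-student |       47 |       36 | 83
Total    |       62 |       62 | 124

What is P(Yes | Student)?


P(Yes | Student) = 15/(15+26) = 15/41

P(Yes|Student) = 15/41 ≈ 36.59%


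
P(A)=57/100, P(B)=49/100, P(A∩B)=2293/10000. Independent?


P(A)×P(B) = 2793/10000
P(A∩B) = 2293/10000
Not equal → NOT independent

No, not independent


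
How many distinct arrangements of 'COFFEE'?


Letters: 6, freq: {'C': 1, 'O': 1, 'F': 2, 'E': 2}
6!/(1!×1!×2!×2!) = 720/4 = 180

180


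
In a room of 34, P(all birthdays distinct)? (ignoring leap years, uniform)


P(all different) = Π(365-i)/365 for i=0..33
= (365/365)×(364/365)×...×(332/365)
= 0.204683

P ≈ 0.2047 ≈ 20.47%


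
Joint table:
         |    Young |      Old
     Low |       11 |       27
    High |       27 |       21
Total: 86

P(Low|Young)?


P(Low|Young) = 11/(11+27) = 11/38

P = 11/38 ≈ 28.95%


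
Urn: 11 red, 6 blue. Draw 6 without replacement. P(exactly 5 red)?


Hypergeometric: C(11,5)×C(6,1)/C(17,6)
= 462×6/12376 = 99/442

P(X=5) = 99/442 ≈ 22.40%


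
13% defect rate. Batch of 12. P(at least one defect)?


P(all good) = (87/100)^12 = 188031682201497672618081/1000000000000000000000000
P(≥1 defect) = 811968317798502327381919/1000000000000000000000000

P = 811968317798502327381919/1000000000000000000000000 ≈ 81.20%


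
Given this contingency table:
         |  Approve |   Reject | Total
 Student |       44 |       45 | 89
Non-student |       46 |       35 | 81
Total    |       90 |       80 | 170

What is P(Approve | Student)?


P(Approve | Student) = 44/(44+45) = 44/89

P(Approve|Student) = 44/89 ≈ 49.44%


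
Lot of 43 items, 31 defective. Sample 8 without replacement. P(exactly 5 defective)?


Hypergeometric: C(31,5)×C(12,3)/C(43,8)
= 169911×220/145008513 = 4153380/16112057

P(X=5) = 4153380/16112057 ≈ 25.78%


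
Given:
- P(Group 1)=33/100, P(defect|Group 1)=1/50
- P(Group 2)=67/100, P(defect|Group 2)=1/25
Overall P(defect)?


P(B) = Σ P(B|Aᵢ)×P(Aᵢ)
  1/50×33/100 = 33/5000
  1/25×67/100 = 67/2500
Sum = 167/5000

P(defect) = 167/5000 ≈ 3.34%


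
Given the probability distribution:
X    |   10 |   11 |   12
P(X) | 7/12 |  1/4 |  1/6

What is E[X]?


E[X] = Σ x·P(X=x)
= (10)×(7/12) + (11)×(1/4) + (12)×(1/6)
= 127/12

E[X] = 127/12


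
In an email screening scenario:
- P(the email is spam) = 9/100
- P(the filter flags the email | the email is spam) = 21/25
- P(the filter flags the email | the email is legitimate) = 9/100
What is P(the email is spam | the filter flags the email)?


Using Bayes' theorem:
P(A|B) = P(B|A)·P(A) / P(B)

P(the filter flags the email) = 21/25 × 9/100 + 9/100 × 91/100
= 189/2500 + 819/10000 = 63/400

P(the email is spam|the filter flags the email) = (189/2500) / (63/400) = 12/25

P(the email is spam|the filter flags the email) = 12/25 ≈ 48.00%


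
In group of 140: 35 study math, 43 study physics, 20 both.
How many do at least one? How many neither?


|A∪B| = 35+43-20 = 58
Neither = 140-58 = 82

At least one: 58; Neither: 82


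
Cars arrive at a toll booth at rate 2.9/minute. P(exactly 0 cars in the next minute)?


Poisson(λ=2.9): P(X=0) = e^(-λ)×λ^k/k!
= e^(-2.9) × 2.9^0 / 0!
≈ 0.05502322006 × 1 / 1 ≈ 0.055023

P(X=0) ≈ 0.055023 ≈ 5.50%


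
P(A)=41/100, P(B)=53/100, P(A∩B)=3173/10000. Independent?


P(A)×P(B) = 2173/10000
P(A∩B) = 3173/10000
Not equal → NOT independent

No, not independent


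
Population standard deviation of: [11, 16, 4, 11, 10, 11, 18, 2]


Mean = 83/8
  (11-83/8)²=25/64
  (16-83/8)²=2025/64
  (4-83/8)²=2601/64
  (11-83/8)²=25/64
  (10-83/8)²=9/64
  (11-83/8)²=25/64
  (18-83/8)²=3721/64
  (2-83/8)²=4489/64
Σ(x-μ)² = 1615/8
σ² = (1615/8)/8 = 1615/64

σ = √(1615/64) ≈ 5.0234


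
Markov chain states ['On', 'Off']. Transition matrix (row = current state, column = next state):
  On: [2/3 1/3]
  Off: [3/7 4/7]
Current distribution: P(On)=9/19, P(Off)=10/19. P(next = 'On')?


P(next=On) = Σᵢ P(now=i)×P(i→On)
= 9/19×2/3 + 10/19×3/7
= 6/19 + 30/133 = 72/133

P = 72/133 ≈ 0.5414


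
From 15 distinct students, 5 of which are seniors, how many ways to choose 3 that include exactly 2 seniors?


Choose 2 of the 5 seniors and 1 of the other 10 students:
C(5,2)×C(10,1) = 10×10 = 100

100


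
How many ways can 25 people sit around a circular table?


Circular arrangements of 25 distinct objects: fix one position to break rotational symmetry.
(n-1)! = 24! = 620448401733239439360000

620448401733239439360000


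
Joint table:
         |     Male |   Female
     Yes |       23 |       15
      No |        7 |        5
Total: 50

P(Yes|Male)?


P(Yes|Male) = 23/(23+7) = 23/30

P = 23/30 ≈ 76.67%


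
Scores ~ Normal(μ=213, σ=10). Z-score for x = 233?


z = (x - μ)/σ = (233 - 213)/10 = 2.0

z = 2.0


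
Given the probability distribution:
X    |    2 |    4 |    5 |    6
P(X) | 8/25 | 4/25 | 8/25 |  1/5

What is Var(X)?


E[X] = 102/25
E[X²] = 476/25
Var(X) = E[X²] - (E[X])² = 476/25 - 10404/625 = 1496/625

Var(X) = 1496/625 ≈ 2.3936


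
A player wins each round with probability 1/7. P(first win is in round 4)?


Geometric: P(X=4) = (1-p)^(k-1)×p = (6/7)^3×1/7 = 216/2401

P(X=4) = 216/2401 ≈ 9.00%


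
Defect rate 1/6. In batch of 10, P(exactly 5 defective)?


Binomial: P(X=5) = C(10,5)×p^5×(1-p)^5
= 252 × 1/7776 × 3125/7776 = 21875/1679616

P(X=5) = 21875/1679616 ≈ 1.30%


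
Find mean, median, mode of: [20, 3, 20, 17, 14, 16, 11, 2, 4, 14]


Sorted: [2, 3, 4, 11, 14, 14, 16, 17, 20, 20]
Mean = 121/10
Median = 14
Freq: {20: 2, 3: 1, 17: 1, 14: 2, 16: 1, 11: 1, 2: 1, 4: 1}
Mode: [14, 20]

Mean=121/10, Median=14, Mode=[14, 20]


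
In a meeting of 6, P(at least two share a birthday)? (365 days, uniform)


P(all different) = Π(365-i)/365 for i=0..5
= 0.959538
P(match) = 1 - 0.959538 = 0.040462

P ≈ 0.0405 ≈ 4.05%


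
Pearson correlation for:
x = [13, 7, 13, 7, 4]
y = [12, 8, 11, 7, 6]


n=5, Σx=44, Σy=44, Σxy=428, Σx²=452, Σy²=414
r = (5×428 - 44×44)/√((5×452 - 44²)(5×414 - 44²))
= 204/√(324×134) = 204/√43416 ≈ 204/208.3651 ≈ 0.9791

r ≈ 0.9791


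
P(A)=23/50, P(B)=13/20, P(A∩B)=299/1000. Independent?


P(A)×P(B) = 299/1000
P(A∩B) = 299/1000
Equal ✓ → Independent

Yes, independent


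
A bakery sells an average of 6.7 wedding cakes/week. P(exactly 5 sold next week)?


Poisson(λ=6.7): P(X=5) = e^(-λ)×λ^k/k!
= e^(-6.7) × 6.7^5 / 5!
≈ 0.001230911903 × 13501.25107 / 120 ≈ 0.138490

P(X=5) ≈ 0.138490 ≈ 13.85%


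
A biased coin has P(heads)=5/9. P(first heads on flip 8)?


Geometric: P(X=8) = (1-p)^(k-1)×p = (4/9)^7×5/9 = 81920/43046721

P(X=8) = 81920/43046721 ≈ 0.19%


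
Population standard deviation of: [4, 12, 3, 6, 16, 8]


Mean = 49/6
  (4-49/6)²=625/36
  (12-49/6)²=529/36
  (3-49/6)²=961/36
  (6-49/6)²=169/36
  (16-49/6)²=2209/36
  (8-49/6)²=1/36
Σ(x-μ)² = 749/6
σ² = (749/6)/6 = 749/36

σ = √(749/36) ≈ 4.5613


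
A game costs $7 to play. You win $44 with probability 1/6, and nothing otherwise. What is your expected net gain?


E[gain] = (44-7)×1/6 + (-7)×5/6
= 37/6 - 35/6 = 1/3

Expected net gain = $1/3 ≈ $0.33


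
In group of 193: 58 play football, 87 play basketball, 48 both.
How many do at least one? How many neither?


|A∪B| = 58+87-48 = 97
Neither = 193-97 = 96

At least one: 97; Neither: 96


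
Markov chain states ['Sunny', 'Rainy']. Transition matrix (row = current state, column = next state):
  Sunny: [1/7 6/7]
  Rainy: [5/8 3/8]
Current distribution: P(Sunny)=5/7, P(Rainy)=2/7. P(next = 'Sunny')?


P(next=Sunny) = Σᵢ P(now=i)×P(i→Sunny)
= 5/7×1/7 + 2/7×5/8
= 5/49 + 5/28 = 55/196

P = 55/196 ≈ 0.2806


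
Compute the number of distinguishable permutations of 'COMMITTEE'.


Letters: 9, freq: {'C': 1, 'O': 1, 'M': 2, 'I': 1, 'T': 2, 'E': 2}
9!/(1!×1!×2!×1!×2!×2!) = 362880/8 = 45360

45360


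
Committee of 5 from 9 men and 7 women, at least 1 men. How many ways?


Count by #men:
  1M,4W: C(9,1)×C(7,4)=315
  2M,3W: C(9,2)×C(7,3)=1260
  3M,2W: C(9,3)×C(7,2)=1764
  4M,1W: C(9,4)×C(7,1)=882
  5M,0W: C(9,5)×C(7,0)=126
Total = 4347

4347


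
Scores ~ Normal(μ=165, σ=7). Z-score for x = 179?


z = (x - μ)/σ = (179 - 165)/7 = 2.0

z = 2.0


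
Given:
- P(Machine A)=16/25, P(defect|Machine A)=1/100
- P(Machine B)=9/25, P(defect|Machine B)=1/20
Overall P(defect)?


P(B) = Σ P(B|Aᵢ)×P(Aᵢ)
  1/100×16/25 = 4/625
  1/20×9/25 = 9/500
Sum = 61/2500

P(defect) = 61/2500 ≈ 2.44%


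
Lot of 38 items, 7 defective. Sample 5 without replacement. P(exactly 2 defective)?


Hypergeometric: C(7,2)×C(31,3)/C(38,5)
= 21×4495/501942 = 4495/23902

P(X=2) = 4495/23902 ≈ 18.81%


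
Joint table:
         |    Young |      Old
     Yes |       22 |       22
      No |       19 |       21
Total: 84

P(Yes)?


P(Yes) = (22+22)/84 = 44/84 = 11/21

P(Yes) = 11/21 ≈ 52.38%


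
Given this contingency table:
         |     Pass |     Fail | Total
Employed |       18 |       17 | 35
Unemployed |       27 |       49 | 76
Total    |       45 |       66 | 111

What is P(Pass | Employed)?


P(Pass | Employed) = 18/(18+17) = 18/35

P(Pass|Employed) = 18/35 ≈ 51.43%


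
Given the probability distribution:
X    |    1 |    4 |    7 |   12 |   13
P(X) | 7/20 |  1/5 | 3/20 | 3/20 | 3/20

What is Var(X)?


E[X] = 119/20
E[X²] = 1157/20
Var(X) = E[X²] - (E[X])² = 1157/20 - 14161/400 = 8979/400

Var(X) = 8979/400 ≈ 22.4475


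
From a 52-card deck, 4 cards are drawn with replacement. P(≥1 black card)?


P(not a black card) = 26/52 = 1/2
P(none in 4 draws) = (1/2)^4 = 1/16
P(≥1 black card) = 1 - 1/16 = 15/16

P = 15/16 ≈ 93.75%


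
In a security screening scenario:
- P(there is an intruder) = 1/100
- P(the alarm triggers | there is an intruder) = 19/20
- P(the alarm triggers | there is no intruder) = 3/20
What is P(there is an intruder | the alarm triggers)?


Using Bayes' theorem:
P(A|B) = P(B|A)·P(A) / P(B)

P(the alarm triggers) = 19/20 × 1/100 + 3/20 × 99/100
= 19/2000 + 297/2000 = 79/500

P(there is an intruder|the alarm triggers) = (19/2000) / (79/500) = 19/316

P(there is an intruder|the alarm triggers) = 19/316 ≈ 6.01%


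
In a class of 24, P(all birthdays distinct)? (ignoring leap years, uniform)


P(all different) = Π(365-i)/365 for i=0..23
= (365/365)×(364/365)×...×(342/365)
= 0.461656

P ≈ 0.4617 ≈ 46.17%


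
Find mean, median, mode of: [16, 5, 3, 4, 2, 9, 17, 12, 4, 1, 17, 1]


Sorted: [1, 1, 2, 3, 4, 4, 5, 9, 12, 16, 17, 17]
Mean = 91/12
Median = 9/2
Freq: {16: 1, 5: 1, 3: 1, 4: 2, 2: 1, 9: 1, 17: 2, 12: 1, 1: 2}
Mode: [1, 4, 17]

Mean=91/12, Median=9/2, Mode=[1, 4, 17]


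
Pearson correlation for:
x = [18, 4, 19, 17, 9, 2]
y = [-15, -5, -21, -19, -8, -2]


n=6, Σx=69, Σy=-70, Σxy=-1088, Σx²=1075, Σy²=1120
r = (6×(-1088) - 69×(-70))/√((6×1075 - 69²)(6×1120 - (-70)²))
= -1698/√(1689×1820) = -1698/√3073980 ≈ -1698/1753.2769 ≈ -0.9685

r ≈ -0.9685


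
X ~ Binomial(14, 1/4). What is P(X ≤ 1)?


P(X ≤ 1) = Σ P(X=i) for i=0..1
P(X=0) = 4782969/268435456
P(X=1) = 11160261/134217728
Sum = 27103491/268435456

P(X ≤ 1) = 27103491/268435456 ≈ 10.10%


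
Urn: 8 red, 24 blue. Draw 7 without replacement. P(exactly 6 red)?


Hypergeometric: C(8,6)×C(24,1)/C(32,7)
= 28×24/3365856 = 7/35061

P(X=6) = 7/35061 ≈ 0.02%


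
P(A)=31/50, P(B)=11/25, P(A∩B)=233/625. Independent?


P(A)×P(B) = 341/1250
P(A∩B) = 233/625
Not equal → NOT independent

No, not independent


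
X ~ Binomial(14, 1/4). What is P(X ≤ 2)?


P(X ≤ 2) = Σ P(X=i) for i=0..2
P(X=0) = 4782969/268435456
P(X=1) = 11160261/134217728
P(X=2) = 48361131/268435456
Sum = 37732311/134217728

P(X ≤ 2) = 37732311/134217728 ≈ 28.11%


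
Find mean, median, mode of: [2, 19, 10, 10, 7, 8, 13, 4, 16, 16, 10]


Sorted: [2, 4, 7, 8, 10, 10, 10, 13, 16, 16, 19]
Mean = 115/11
Median = 10
Freq: {2: 1, 19: 1, 10: 3, 7: 1, 8: 1, 13: 1, 4: 1, 16: 2}
Mode: [10]

Mean=115/11, Median=10, Mode=10


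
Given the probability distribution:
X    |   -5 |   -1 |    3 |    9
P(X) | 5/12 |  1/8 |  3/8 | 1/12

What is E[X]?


E[X] = Σ x·P(X=x)
= (-5)×(5/12) + (-1)×(1/8) + (3)×(3/8) + (9)×(1/12)
= -1/3

E[X] = -1/3


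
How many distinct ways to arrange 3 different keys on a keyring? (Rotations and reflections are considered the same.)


Free circular arrangements: rotations and reflections both identified.
(n-1)!/2 = 2!/2 = 2/2 = 1

1


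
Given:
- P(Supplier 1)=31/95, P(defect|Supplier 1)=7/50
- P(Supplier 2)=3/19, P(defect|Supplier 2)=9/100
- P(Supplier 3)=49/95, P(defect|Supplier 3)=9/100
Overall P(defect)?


P(B) = Σ P(B|Aᵢ)×P(Aᵢ)
  7/50×31/95 = 217/4750
  9/100×3/19 = 27/1900
  9/100×49/95 = 441/9500
Sum = 101/950

P(defect) = 101/950 ≈ 10.63%


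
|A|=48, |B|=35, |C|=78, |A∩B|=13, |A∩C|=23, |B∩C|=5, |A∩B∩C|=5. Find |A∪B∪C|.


|A∪B∪C| = 48+35+78-13-23-5+5 = 125

|A∪B∪C| = 125


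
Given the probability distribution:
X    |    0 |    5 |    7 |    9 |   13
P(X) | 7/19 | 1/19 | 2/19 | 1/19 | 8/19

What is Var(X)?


E[X] = 132/19
E[X²] = 1556/19
Var(X) = E[X²] - (E[X])² = 1556/19 - 17424/361 = 12140/361

Var(X) = 12140/361 ≈ 33.6288


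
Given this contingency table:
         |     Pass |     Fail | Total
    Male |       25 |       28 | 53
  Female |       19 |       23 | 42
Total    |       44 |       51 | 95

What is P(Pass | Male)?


P(Pass | Male) = 25/(25+28) = 25/53

P(Pass|Male) = 25/53 ≈ 47.17%


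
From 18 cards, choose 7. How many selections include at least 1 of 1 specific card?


Complement: C(18,7) - C(17,7) = 31824 - 19448 = 12376

12376


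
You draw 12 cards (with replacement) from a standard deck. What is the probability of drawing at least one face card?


P(not a face card) = 40/52 = 10/13
P(none in 12 draws) = (10/13)^12 = 1000000000000/23298085122481
P(≥1 face card) = 1 - 1000000000000/23298085122481 = 22298085122481/23298085122481

P = 22298085122481/23298085122481 ≈ 95.71%


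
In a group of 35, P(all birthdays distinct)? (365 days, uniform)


P(all different) = Π(365-i)/365 for i=0..34
= (365/365)×(364/365)×...×(331/365)
= 0.185617

P ≈ 0.1856 ≈ 18.56%


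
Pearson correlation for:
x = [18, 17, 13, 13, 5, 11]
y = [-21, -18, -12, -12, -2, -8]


n=6, Σx=77, Σy=-73, Σxy=-1094, Σx²=1097, Σy²=1121
r = (6×(-1094) - 77×(-73))/√((6×1097 - 77²)(6×1121 - (-73)²))
= -943/√(653×1397) = -943/√912241 ≈ -943/955.1131 ≈ -0.9873

r ≈ -0.9873


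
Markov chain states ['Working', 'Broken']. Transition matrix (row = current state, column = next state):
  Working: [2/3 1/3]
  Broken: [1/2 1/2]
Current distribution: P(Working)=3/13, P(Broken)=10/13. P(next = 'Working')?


P(next=Working) = Σᵢ P(now=i)×P(i→Working)
= 3/13×2/3 + 10/13×1/2
= 2/13 + 5/13 = 7/13

P = 7/13 ≈ 0.5385


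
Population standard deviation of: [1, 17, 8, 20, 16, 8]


Mean = 70/6 = 35/3
  (1-35/3)²=1024/9
  (17-35/3)²=256/9
  (8-35/3)²=121/9
  (20-35/3)²=625/9
  (16-35/3)²=169/9
  (8-35/3)²=121/9
Σ(x-μ)² = 772/3
σ² = (772/3)/6 = 386/9

σ = √(386/9) ≈ 6.5490


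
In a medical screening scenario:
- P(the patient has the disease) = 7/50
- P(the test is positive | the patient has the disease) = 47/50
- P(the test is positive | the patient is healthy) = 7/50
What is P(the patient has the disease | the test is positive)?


Using Bayes' theorem:
P(A|B) = P(B|A)·P(A) / P(B)

P(the test is positive) = 47/50 × 7/50 + 7/50 × 43/50
= 329/2500 + 301/2500 = 63/250

P(the patient has the disease|the test is positive) = (329/2500) / (63/250) = 47/90

P(the patient has the disease|the test is positive) = 47/90 ≈ 52.22%


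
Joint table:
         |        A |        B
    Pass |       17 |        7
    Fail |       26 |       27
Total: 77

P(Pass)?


P(Pass) = (17+7)/77 = 24/77

P(Pass) = 24/77 ≈ 31.17%


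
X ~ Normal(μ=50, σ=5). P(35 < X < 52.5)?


z₁=(35-50)/5=-3.0, z₂=(52.5-50)/5=0.5
P = Φ(0.5) - Φ(-3.0) = 0.691462 - 0.001350 = 0.690112 ≈ 0.6901

P(35 < X < 52.5) ≈ 0.6901


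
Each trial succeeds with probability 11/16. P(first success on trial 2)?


Geometric: P(X=2) = (1-p)^(k-1)×p = (5/16)^1×11/16 = 55/256

P(X=2) = 55/256 ≈ 21.48%


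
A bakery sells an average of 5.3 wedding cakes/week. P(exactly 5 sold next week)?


Poisson(λ=5.3): P(X=5) = e^(-λ)×λ^k/k!
= e^(-5.3) × 5.3^5 / 5!
≈ 0.004991593907 × 4181.95493 / 120 ≈ 0.173955

P(X=5) ≈ 0.173955 ≈ 17.40%


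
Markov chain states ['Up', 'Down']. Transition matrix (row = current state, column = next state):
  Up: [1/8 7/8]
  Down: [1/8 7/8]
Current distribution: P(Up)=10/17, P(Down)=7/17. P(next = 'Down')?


P(next=Down) = Σᵢ P(now=i)×P(i→Down)
= 10/17×7/8 + 7/17×7/8
= 35/68 + 49/136 = 7/8

P = 7/8 ≈ 0.8750


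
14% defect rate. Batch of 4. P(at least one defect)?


P(all good) = (43/50)^4 = 3418801/6250000
P(≥1 defect) = 2831199/6250000

P = 2831199/6250000 ≈ 45.30%


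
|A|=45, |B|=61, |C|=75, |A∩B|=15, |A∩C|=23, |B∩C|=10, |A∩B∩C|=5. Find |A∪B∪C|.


|A∪B∪C| = 45+61+75-15-23-10+5 = 138

|A∪B∪C| = 138


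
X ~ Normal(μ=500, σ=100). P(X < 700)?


z = (700-500)/100 = 2.0
P(Z < 2.0) = 0.9772

P(X < 700) ≈ 0.9772


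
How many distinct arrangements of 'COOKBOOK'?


Letters: 8, freq: {'C': 1, 'O': 4, 'K': 2, 'B': 1}
8!/(1!×4!×2!×1!) = 40320/48 = 840

840


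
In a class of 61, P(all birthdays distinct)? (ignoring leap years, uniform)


P(all different) = Π(365-i)/365 for i=0..60
= (365/365)×(364/365)×...×(305/365)
= 0.004911

P ≈ 0.0049 ≈ 0.49%


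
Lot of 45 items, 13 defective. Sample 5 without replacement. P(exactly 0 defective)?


Hypergeometric: C(13,0)×C(32,5)/C(45,5)
= 1×201376/1221759 = 28768/174537

P(X=0) = 28768/174537 ≈ 16.48%


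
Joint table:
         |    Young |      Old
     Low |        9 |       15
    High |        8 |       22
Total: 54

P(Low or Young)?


P(Low∨Young) = P(Low) + P(Young) - P(Low∧Young)
= (24 + 17 - 9)/54 = 32/54 = 16/27

P = 16/27 ≈ 59.26%


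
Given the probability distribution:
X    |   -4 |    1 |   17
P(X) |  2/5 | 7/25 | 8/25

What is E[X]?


E[X] = Σ x·P(X=x)
= (-4)×(2/5) + (1)×(7/25) + (17)×(8/25)
= 103/25

E[X] = 103/25


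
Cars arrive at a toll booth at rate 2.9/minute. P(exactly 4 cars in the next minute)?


Poisson(λ=2.9): P(X=4) = e^(-λ)×λ^k/k!
= e^(-2.9) × 2.9^4 / 4!
≈ 0.05502322006 × 70.7281 / 24 ≈ 0.162154

P(X=4) ≈ 0.162154 ≈ 16.22%


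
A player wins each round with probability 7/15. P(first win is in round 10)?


Geometric: P(X=10) = (1-p)^(k-1)×p = (8/15)^9×7/15 = 939524096/576650390625

P(X=10) = 939524096/576650390625 ≈ 0.16%


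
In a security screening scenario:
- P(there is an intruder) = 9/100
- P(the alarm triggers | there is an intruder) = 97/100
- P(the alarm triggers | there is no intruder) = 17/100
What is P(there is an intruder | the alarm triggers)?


Using Bayes' theorem:
P(A|B) = P(B|A)·P(A) / P(B)

P(the alarm triggers) = 97/100 × 9/100 + 17/100 × 91/100
= 873/10000 + 1547/10000 = 121/500

P(there is an intruder|the alarm triggers) = (873/10000) / (121/500) = 873/2420

P(there is an intruder|the alarm triggers) = 873/2420 ≈ 36.07%
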